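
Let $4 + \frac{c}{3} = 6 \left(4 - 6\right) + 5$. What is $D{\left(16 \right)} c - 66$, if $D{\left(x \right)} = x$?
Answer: $-594$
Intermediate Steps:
$c = -33$ ($c = -12 + 3 \left(6 \left(4 - 6\right) + 5\right) = -12 + 3 \left(6 \left(-2\right) + 5\right) = -12 + 3 \left(-12 + 5\right) = -12 + 3 \left(-7\right) = -12 - 21 = -33$)
$D{\left(16 \right)} c - 66 = 16 \left(-33\right) - 66 = -528 - 66 = -594$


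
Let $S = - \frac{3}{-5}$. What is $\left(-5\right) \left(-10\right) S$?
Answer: $30$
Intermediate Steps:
$S = \frac{3}{5}$ ($S = \left(-3\right) \left(- \frac{1}{5}\right) = \frac{3}{5} \approx 0.6$)
$\left(-5\right) \left(-10\right) S = \left(-5\right) \left(-10\right) \frac{3}{5} = 50 \cdot \frac{3}{5} = 30$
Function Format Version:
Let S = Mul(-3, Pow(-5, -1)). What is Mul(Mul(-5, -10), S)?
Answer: 30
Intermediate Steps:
S = Rational(3, 5) (S = Mul(-3, Rational(-1, 5)) = Rational(3, 5) ≈ 0.60000)
Mul(Mul(-5, -10), S) = Mul(Mul(-5, -10), Rational(3, 5)) = Mul(50, Rational(3, 5)) = 30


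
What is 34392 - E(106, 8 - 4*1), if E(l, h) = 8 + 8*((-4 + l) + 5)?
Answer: 33528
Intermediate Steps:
E(l, h) = 16 + 8*l (E(l, h) = 8 + 8*(1 + l) = 8 + (8 + 8*l) = 16 + 8*l)
34392 - E(106, 8 - 4*1) = 34392 - (16 + 8*106) = 34392 - (16 + 848) = 34392 - 1*864 = 34392 - 864 = 33528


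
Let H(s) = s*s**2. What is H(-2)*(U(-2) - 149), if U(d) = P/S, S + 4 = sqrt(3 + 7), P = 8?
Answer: 3704/3 + 32*sqrt(10)/3 ≈ 1268.4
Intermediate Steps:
S = -4 + sqrt(10) (S = -4 + sqrt(3 + 7) = -4 + sqrt(10) ≈ -0.83772)
U(d) = 8/(-4 + sqrt(10))
H(s) = s**3
H(-2)*(U(-2) - 149) = (-2)**3*((-16/3 - 4*sqrt(10)/3) - 149) = -8*(-463/3 - 4*sqrt(10)/3) = 3704/3 + 32*sqrt(10)/3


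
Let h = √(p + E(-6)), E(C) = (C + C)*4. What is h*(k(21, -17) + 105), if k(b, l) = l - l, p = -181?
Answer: 105*I*√229 ≈ 1588.9*I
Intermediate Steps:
k(b, l) = 0
E(C) = 8*C (E(C) = (2*C)*4 = 8*C)
h = I*√229 (h = √(-181 + 8*(-6)) = √(-181 - 48) = √(-229) = I*√229 ≈ 15.133*I)
h*(k(21, -17) + 105) = (I*√229)*(0 + 105) = (I*√229)*105 = 105*I*√229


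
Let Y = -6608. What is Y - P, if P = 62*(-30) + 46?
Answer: -4794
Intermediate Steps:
P = -1814 (P = -1860 + 46 = -1814)
Y - P = -6608 - 1*(-1814) = -6608 + 1814 = -4794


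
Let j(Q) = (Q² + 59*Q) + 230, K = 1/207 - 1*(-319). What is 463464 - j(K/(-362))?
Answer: 650348708517938/1403776089 ≈ 4.6329e+5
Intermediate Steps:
K = 66034/207 (K = 1/207 + 319 = 66034/207 ≈ 319.00)
j(Q) = 230 + Q² + 59*Q
463464 - j(K/(-362)) = 463464 - (230 + ((66034/207)/(-362))² + 59*((66034/207)/(-362))) = 463464 - (230 + ((66034/207)*(-1/362))² + 59*((66034/207)*(-1/362))) = 463464 - (230 + (-33017/37467)² + 59*(-33017/37467)) = 463464 - (230 + 1090122289/1403776089 - 1948003/37467) = 463464 - 1*250972794358/1403776089 = 463464 - 250972794358/1403776089 = 650348708517938/1403776089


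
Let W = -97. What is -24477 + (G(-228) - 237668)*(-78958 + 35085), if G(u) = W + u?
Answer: 10441442412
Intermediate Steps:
G(u) = -97 + u
-24477 + (G(-228) - 237668)*(-78958 + 35085) = -24477 + ((-97 - 228) - 237668)*(-78958 + 35085) = -24477 + (-325 - 237668)*(-43873) = -24477 - 237993*(-43873) = -24477 + 10441466889 = 10441442412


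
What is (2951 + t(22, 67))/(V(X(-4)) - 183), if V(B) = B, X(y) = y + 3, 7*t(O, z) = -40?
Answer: -20617/1288 ≈ -16.007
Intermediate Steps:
t(O, z) = -40/7 (t(O, z) = (⅐)*(-40) = -40/7)
X(y) = 3 + y
(2951 + t(22, 67))/(V(X(-4)) - 183) = (2951 - 40/7)/((3 - 4) - 183) = 20617/(7*(-1 - 183)) = (20617/7)/(-184) = (20617/7)*(-1/184) = -20617/1288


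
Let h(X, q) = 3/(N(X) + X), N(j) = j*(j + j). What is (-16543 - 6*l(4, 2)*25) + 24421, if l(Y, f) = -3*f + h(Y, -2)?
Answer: 17531/2 ≈ 8765.5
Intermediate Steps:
N(j) = 2*j² (N(j) = j*(2*j) = 2*j²)
h(X, q) = 3/(X + 2*X²) (h(X, q) = 3/(2*X² + X) = 3/(X + 2*X²))
l(Y, f) = -3*f + 3/(Y*(1 + 2*Y))
(-16543 - 6*l(4, 2)*25) + 24421 = (-16543 - 18*(1 - 1*4*2*(1 + 2*4))/(4*(1 + 2*4))*25) + 24421 = (-16543 - 18*(1 - 1*4*2*(1 + 8))/(4*(1 + 8))*25) + 24421 = (-16543 - 18*(1 - 1*4*2*9)/(4*9)*25) + 24421 = (-16543 - 18*(1 - 72)/(4*9)*25) + 24421 = (-16543 - 18*(-71)/(4*9)*25) + 24421 = (-16543 - 6*(-71/12)*25) + 24421 = (-16543 + (71/2)*25) + 24421 = (-16543 + 1775/2) + 24421 = -31311/2 + 24421 = 17531/2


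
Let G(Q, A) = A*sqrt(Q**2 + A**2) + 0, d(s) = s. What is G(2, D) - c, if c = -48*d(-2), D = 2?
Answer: -96 + 4*sqrt(2) ≈ -90.343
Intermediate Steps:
G(Q, A) = A*sqrt(A**2 + Q**2) (G(Q, A) = A*sqrt(A**2 + Q**2) + 0 = A*sqrt(A**2 + Q**2))
c = 96 (c = -48*(-2) = 96)
G(2, D) - c = 2*sqrt(2**2 + 2**2) - 1*96 = 2*sqrt(4 + 4) - 96 = 2*sqrt(8) - 96 = 2*(2*sqrt(2)) - 96 = 4*sqrt(2) - 96 = -96 + 4*sqrt(2)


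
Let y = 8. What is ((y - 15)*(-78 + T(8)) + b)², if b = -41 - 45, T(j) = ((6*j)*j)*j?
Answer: 442849936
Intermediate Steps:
T(j) = 6*j³ (T(j) = (6*j²)*j = 6*j³)
b = -86
((y - 15)*(-78 + T(8)) + b)² = ((8 - 15)*(-78 + 6*8³) - 86)² = (-7*(-78 + 6*512) - 86)² = (-7*(-78 + 3072) - 86)² = (-7*2994 - 86)² = (-20958 - 86)² = (-21044)² = 442849936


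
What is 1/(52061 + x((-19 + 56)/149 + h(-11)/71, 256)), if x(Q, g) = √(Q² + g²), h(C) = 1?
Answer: 5826419361701/303321883904575409 - 84632*√114601327193/303321883904575409 ≈ 1.9114e-5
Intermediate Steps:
1/(52061 + x((-19 + 56)/149 + h(-11)/71, 256)) = 1/(52061 + √(((-19 + 56)/149 + 1/71)² + 256²)) = 1/(52061 + √((37*(1/149) + 1*(1/71))² + 65536)) = 1/(52061 + √((37/149 + 1/71)² + 65536)) = 1/(52061 + √((2776/10579)² + 65536)) = 1/(52061 + √(7706176/111915241 + 65536)) = 1/(52061 + √(7334484940352/111915241)) = 1/(52061 + 8*√114601327193/10579)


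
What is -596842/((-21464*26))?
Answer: 298421/279032 ≈ 1.0695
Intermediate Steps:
-596842/((-21464*26)) = -596842/(-558064) = -596842*(-1/558064) = 298421/279032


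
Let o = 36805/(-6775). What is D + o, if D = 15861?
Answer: 21484294/1355 ≈ 15856.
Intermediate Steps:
o = -7361/1355 (o = 36805*(-1/6775) = -7361/1355 ≈ -5.4325)
D + o = 15861 - 7361/1355 = 21484294/1355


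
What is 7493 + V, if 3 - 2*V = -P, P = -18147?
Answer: -1579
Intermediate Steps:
V = -9072 (V = 3/2 - (-1)*(-18147)/2 = 3/2 - 1/2*18147 = 3/2 - 18147/2 = -9072)
7493 + V = 7493 - 9072 = -1579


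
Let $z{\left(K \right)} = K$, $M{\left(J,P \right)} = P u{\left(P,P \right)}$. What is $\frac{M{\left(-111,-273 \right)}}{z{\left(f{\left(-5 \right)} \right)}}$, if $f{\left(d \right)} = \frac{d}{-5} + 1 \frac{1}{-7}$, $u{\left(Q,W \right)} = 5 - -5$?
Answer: $-3185$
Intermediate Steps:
$u{\left(Q,W \right)} = 10$ ($u{\left(Q,W \right)} = 5 + 5 = 10$)
$f{\left(d \right)} = - \frac{1}{7} - \frac{d}{5}$ ($f{\left(d \right)} = d \left(- \frac{1}{5}\right) + 1 \left(- \frac{1}{7}\right) = - \frac{d}{5} - \frac{1}{7} = - \frac{1}{7} - \frac{d}{5}$)
$M{\left(J,P \right)} = 10 P$ ($M{\left(J,P \right)} = P 10 = 10 P$)
$\frac{M{\left(-111,-273 \right)}}{z{\left(f{\left(-5 \right)} \right)}} = \frac{10 \left(-273\right)}{- \frac{1}{7} - -1} = - \frac{2730}{- \frac{1}{7} + 1} = - \frac{2730}{\frac{6}{7}} = \left(-2730\right) \frac{7}{6} = -3185$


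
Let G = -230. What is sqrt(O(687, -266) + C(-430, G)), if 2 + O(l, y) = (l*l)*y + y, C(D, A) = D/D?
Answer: I*sqrt(125544021) ≈ 11205.0*I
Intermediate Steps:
C(D, A) = 1
O(l, y) = -2 + y + y*l**2 (O(l, y) = -2 + ((l*l)*y + y) = -2 + (l**2*y + y) = -2 + (y*l**2 + y) = -2 + (y + y*l**2) = -2 + y + y*l**2)
sqrt(O(687, -266) + C(-430, G)) = sqrt((-2 - 266 - 266*687**2) + 1) = sqrt((-2 - 266 - 266*471969) + 1) = sqrt((-2 - 266 - 125543754) + 1) = sqrt(-125544022 + 1) = sqrt(-125544021) = I*sqrt(125544021)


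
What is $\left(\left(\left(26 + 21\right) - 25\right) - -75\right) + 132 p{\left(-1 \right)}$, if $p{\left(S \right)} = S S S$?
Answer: $-35$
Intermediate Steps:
$p{\left(S \right)} = S^{3}$ ($p{\left(S \right)} = S^{2} S = S^{3}$)
$\left(\left(\left(26 + 21\right) - 25\right) - -75\right) + 132 p{\left(-1 \right)} = \left(\left(\left(26 + 21\right) - 25\right) - -75\right) + 132 \left(-1\right)^{3} = \left(\left(47 - 25\right) + 75\right) + 132 \left(-1\right) = \left(22 + 75\right) - 132 = 97 - 132 = -35$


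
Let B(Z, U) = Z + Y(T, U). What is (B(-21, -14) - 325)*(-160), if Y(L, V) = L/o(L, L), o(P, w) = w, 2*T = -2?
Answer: 55200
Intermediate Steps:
T = -1 (T = (1/2)*(-2) = -1)
Y(L, V) = 1 (Y(L, V) = L/L = 1)
B(Z, U) = 1 + Z (B(Z, U) = Z + 1 = 1 + Z)
(B(-21, -14) - 325)*(-160) = ((1 - 21) - 325)*(-160) = (-20 - 325)*(-160) = -345*(-160) = 55200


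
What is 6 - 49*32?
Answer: -1562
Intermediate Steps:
6 - 49*32 = 6 - 1568 = -1562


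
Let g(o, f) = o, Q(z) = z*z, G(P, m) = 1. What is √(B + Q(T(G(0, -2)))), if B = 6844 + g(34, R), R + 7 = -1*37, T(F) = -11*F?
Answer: √6999 ≈ 83.660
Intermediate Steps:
R = -44 (R = -7 - 1*37 = -7 - 37 = -44)
Q(z) = z²
B = 6878 (B = 6844 + 34 = 6878)
√(B + Q(T(G(0, -2)))) = √(6878 + (-11*1)²) = √(6878 + (-11)²) = √(6878 + 121) = √6999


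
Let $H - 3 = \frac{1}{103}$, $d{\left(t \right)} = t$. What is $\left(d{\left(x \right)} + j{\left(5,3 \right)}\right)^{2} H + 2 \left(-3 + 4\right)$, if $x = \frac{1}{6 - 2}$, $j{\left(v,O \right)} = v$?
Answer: $\frac{70003}{824} \approx 84.955$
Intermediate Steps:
$x = \frac{1}{4} \approx 0.25$
$H = \frac{310}{103}$ ($H = 3 + \frac{1}{103} = \frac{310}{103} \approx 3.0097$)
$\left(d{\left(x \right)} + j{\left(5,3 \right)}\right)^{2} H + 2 \left(-3 + 4\right) = \left(\frac{1}{4} + 5\right)^{2} \cdot \frac{310}{103} + 2 \left(-3 + 4\right) = \left(\frac{21}{4}\right)^{2} \cdot \frac{310}{103} + 2 \cdot 1 = \frac{441}{16} \cdot \frac{310}{103} + 2 = \frac{68355}{824} + 2 = \frac{70003}{824}$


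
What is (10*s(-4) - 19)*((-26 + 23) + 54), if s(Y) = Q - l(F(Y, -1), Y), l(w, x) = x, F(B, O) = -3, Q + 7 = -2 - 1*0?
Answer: -3519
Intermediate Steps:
Q = -9 (Q = -7 + (-2 - 1*0) = -7 + (-2 + 0) = -7 - 2 = -9)
s(Y) = -9 - Y
(10*s(-4) - 19)*((-26 + 23) + 54) = (10*(-9 - 1*(-4)) - 19)*((-26 + 23) + 54) = (10*(-9 + 4) - 19)*(-3 + 54) = (10*(-5) - 19)*51 = (-50 - 19)*51 = -69*51 = -3519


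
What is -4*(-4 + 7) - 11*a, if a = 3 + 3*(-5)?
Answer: 120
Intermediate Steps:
a = -12 (a = 3 - 15 = -12)
-4*(-4 + 7) - 11*a = -4*(-4 + 7) - 11*(-12) = -4*3 + 132 = -12 + 132 = 120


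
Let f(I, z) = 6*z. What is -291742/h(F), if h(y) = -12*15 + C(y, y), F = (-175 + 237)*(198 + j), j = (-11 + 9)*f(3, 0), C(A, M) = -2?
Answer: 145871/91 ≈ 1603.0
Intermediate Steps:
j = 0 (j = (-11 + 9)*(6*0) = -2*0 = 0)
F = 12276 (F = (-175 + 237)*(198 + 0) = 62*198 = 12276)
h(y) = -182 (h(y) = -12*15 - 2 = -180 - 2 = -182)
-291742/h(F) = -291742/(-182) = -291742*(-1/182) = 145871/91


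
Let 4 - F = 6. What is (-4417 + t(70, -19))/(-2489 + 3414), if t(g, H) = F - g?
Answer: -4489/925 ≈ -4.8530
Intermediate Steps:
F = -2 (F = 4 - 1*6 = 4 - 6 = -2)
t(g, H) = -2 - g
(-4417 + t(70, -19))/(-2489 + 3414) = (-4417 + (-2 - 1*70))/(-2489 + 3414) = (-4417 + (-2 - 70))/925 = (-4417 - 72)*(1/925) = -4489*1/925 = -4489/925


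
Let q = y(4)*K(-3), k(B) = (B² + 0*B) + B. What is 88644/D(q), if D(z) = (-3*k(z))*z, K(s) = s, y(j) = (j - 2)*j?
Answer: 7387/3312 ≈ 2.2304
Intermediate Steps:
y(j) = j*(-2 + j) (y(j) = (-2 + j)*j = j*(-2 + j))
k(B) = B + B² (k(B) = (B² + 0) + B = B² + B = B + B²)
q = -24 (q = (4*(-2 + 4))*(-3) = (4*2)*(-3) = 8*(-3) = -24)
D(z) = -3*z²*(1 + z) (D(z) = (-3*z*(1 + z))*z = -3*z²*(1 + z))
88644/D(q) = 88644/((3*(-24)²*(-1 - 1*(-24)))) = 88644/((3*576*(-1 + 24))) = 88644/((3*576*23)) = 88644/39744 = 88644*(1/39744) = 7387/3312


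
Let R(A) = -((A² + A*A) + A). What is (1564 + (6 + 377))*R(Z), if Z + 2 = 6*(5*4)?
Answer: -54449802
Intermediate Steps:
Z = 118 (Z = -2 + 6*(5*4) = -2 + 6*20 = -2 + 120 = 118)
R(A) = -A - 2*A² (R(A) = -((A² + A²) + A) = -(2*A² + A) = -(A + 2*A²) = -A - 2*A²)
(1564 + (6 + 377))*R(Z) = (1564 + (6 + 377))*(-1*118*(1 + 2*118)) = (1564 + 383)*(-1*118*(1 + 236)) = 1947*(-1*118*237) = 1947*(-27966) = -54449802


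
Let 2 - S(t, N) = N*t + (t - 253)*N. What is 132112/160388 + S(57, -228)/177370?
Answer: 458750243/711200489 ≈ 0.64504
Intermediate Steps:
S(t, N) = 2 - N*t - N*(-253 + t) (S(t, N) = 2 - (N*t + (t - 253)*N) = 2 - (N*t + (-253 + t)*N) = 2 - (N*t + N*(-253 + t)) = 2 + (-N*t - N*(-253 + t)) = 2 - N*t - N*(-253 + t))
132112/160388 + S(57, -228)/177370 = 132112/160388 + (2 + 253*(-228) - 2*(-228)*57)/177370 = 132112*(1/160388) + (2 - 57684 + 25992)*(1/177370) = 33028/40097 - 31690*1/177370 = 33028/40097 - 3169/17737 = 458750243/711200489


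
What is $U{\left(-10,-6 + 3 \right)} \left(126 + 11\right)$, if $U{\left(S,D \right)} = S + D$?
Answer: $-1781$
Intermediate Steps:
$U{\left(S,D \right)} = D + S$
$U{\left(-10,-6 + 3 \right)} \left(126 + 11\right) = \left(\left(-6 + 3\right) - 10\right) \left(126 + 11\right) = \left(-3 - 10\right) 137 = \left(-13\right) 137 = -1781$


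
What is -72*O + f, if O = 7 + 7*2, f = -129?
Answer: -1641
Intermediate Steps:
O = 21 (O = 7 + 14 = 21)
-72*O + f = -72*21 - 129 = -1512 - 129 = -1641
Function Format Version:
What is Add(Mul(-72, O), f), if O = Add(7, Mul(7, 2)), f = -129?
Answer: -1641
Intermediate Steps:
O = 21 (O = Add(7, 14) = 21)
Add(Mul(-72, O), f) = Add(Mul(-72, 21), -129) = Add(-1512, -129) = -1641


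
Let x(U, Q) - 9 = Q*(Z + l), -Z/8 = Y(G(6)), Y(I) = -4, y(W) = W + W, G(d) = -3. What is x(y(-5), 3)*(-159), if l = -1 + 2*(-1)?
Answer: -15264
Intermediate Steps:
y(W) = 2*W
l = -3 (l = -1 - 2 = -3)
Z = 32 (Z = -8*(-4) = 32)
x(U, Q) = 9 + 29*Q (x(U, Q) = 9 + Q*(32 - 3) = 9 + Q*29 = 9 + 29*Q)
x(y(-5), 3)*(-159) = (9 + 29*3)*(-159) = (9 + 87)*(-159) = 96*(-159) = -15264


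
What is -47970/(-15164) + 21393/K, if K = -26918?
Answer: 120856626/51023069 ≈ 2.3687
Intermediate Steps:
-47970/(-15164) + 21393/K = -47970/(-15164) + 21393/(-26918) = -47970*(-1/15164) + 21393*(-1/26918) = 23985/7582 - 21393/26918 = 120856626/51023069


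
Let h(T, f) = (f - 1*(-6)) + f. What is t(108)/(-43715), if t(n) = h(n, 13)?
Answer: -32/43715 ≈ -0.00073201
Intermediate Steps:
h(T, f) = 6 + 2*f (h(T, f) = (f + 6) + f = (6 + f) + f = 6 + 2*f)
t(n) = 32 (t(n) = 6 + 2*13 = 6 + 26 = 32)
t(108)/(-43715) = 32/(-43715) = 32*(-1/43715) = -32/43715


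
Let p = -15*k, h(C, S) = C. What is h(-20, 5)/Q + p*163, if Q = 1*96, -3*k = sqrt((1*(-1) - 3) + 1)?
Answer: -5/24 + 815*I*sqrt(3) ≈ -0.20833 + 1411.6*I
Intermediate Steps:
k = -I*sqrt(3)/3 (k = -sqrt((1*(-1) - 3) + 1)/3 = -sqrt((-1 - 3) + 1)/3 = -sqrt(-4 + 1)/3 = -I*sqrt(3)/3 ≈ -0.57735*I)
Q = 96
p = 5*I*sqrt(3) (p = -(-5)*I*sqrt(3) = 5*I*sqrt(3) ≈ 8.6602*I)
h(-20, 5)/Q + p*163 = -20/96 + (5*I*sqrt(3))*163 = -20*1/96 + 815*I*sqrt(3) = -5/24 + 815*I*sqrt(3)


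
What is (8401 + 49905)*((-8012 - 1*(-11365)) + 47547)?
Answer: 2967775400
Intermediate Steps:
(8401 + 49905)*((-8012 - 1*(-11365)) + 47547) = 58306*((-8012 + 11365) + 47547) = 58306*(3353 + 47547) = 58306*50900 = 2967775400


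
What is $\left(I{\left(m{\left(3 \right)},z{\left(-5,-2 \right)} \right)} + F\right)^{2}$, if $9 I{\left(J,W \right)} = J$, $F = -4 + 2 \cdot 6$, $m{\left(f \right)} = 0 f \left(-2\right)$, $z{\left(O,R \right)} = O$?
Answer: $64$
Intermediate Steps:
$m{\left(f \right)} = 0$ ($m{\left(f \right)} = 0 \left(-2\right) = 0$)
$F = 8$ ($F = -4 + 12 = 8$)
$I{\left(J,W \right)} = \frac{J}{9}$
$\left(I{\left(m{\left(3 \right)},z{\left(-5,-2 \right)} \right)} + F\right)^{2} = \left(\frac{1}{9} \cdot 0 + 8\right)^{2} = \left(0 + 8\right)^{2} = 8^{2} = 64$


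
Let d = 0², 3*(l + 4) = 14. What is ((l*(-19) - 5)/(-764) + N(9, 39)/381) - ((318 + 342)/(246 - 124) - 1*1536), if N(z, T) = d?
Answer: 213998105/139812 ≈ 1530.6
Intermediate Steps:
l = ⅔ (l = -4 + (⅓)*14 = -4 + 14/3 = ⅔ ≈ 0.66667)
d = 0
N(z, T) = 0
((l*(-19) - 5)/(-764) + N(9, 39)/381) - ((318 + 342)/(246 - 124) - 1*1536) = (((⅔)*(-19) - 5)/(-764) + 0/381) - ((318 + 342)/(246 - 124) - 1*1536) = ((-38/3 - 5)*(-1/764) + 0*(1/381)) - (660/122 - 1536) = (-53/3*(-1/764) + 0) - (660*(1/122) - 1536) = (53/2292 + 0) - (330/61 - 1536) = 53/2292 - 1*(-93366/61) = 53/2292 + 93366/61 = 213998105/139812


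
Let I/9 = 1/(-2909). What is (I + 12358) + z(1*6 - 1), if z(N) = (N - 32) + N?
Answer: 35885415/2909 ≈ 12336.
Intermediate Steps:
I = -9/2909 (I = 9/(-2909) = 9*(-1/2909) = -9/2909 ≈ -0.0030938)
z(N) = -32 + 2*N (z(N) = (-32 + N) + N = -32 + 2*N)
(I + 12358) + z(1*6 - 1) = (-9/2909 + 12358) + (-32 + 2*(1*6 - 1)) = 35949413/2909 + (-32 + 2*(6 - 1)) = 35949413/2909 + (-32 + 2*5) = 35949413/2909 + (-32 + 10) = 35949413/2909 - 22 = 35885415/2909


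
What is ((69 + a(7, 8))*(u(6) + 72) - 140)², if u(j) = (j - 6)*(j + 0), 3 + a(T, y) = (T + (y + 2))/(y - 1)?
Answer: 1122786064/49 ≈ 2.2914e+7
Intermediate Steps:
a(T, y) = -3 + (2 + T + y)/(-1 + y) (a(T, y) = -3 + (T + (y + 2))/(y - 1) = -3 + (T + (2 + y))/(-1 + y) = -3 + (2 + T + y)/(-1 + y))
u(j) = j*(-6 + j) (u(j) = (-6 + j)*j = j*(-6 + j))
((69 + a(7, 8))*(u(6) + 72) - 140)² = ((69 + (5 + 7 - 2*8)/(-1 + 8))*(6*(-6 + 6) + 72) - 140)² = ((69 + (5 + 7 - 16)/7)*(6*0 + 72) - 140)² = ((69 + (⅐)*(-4))*(0 + 72) - 140)² = ((69 - 4/7)*72 - 140)² = ((479/7)*72 - 140)² = (34488/7 - 140)² = (33508/7)² = 1122786064/49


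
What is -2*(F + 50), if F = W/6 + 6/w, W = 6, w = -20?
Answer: -507/5 ≈ -101.40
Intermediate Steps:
F = 7/10 (F = 6/6 + 6/(-20) = 6*(1/6) + 6*(-1/20) = 1 - 3/10 = 7/10 ≈ 0.70000)
-2*(F + 50) = -2*(7/10 + 50) = -2*507/10 = -507/5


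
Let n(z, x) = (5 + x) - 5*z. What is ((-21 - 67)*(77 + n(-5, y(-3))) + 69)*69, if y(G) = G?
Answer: -626727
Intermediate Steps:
n(z, x) = 5 + x - 5*z
((-21 - 67)*(77 + n(-5, y(-3))) + 69)*69 = ((-21 - 67)*(77 + (5 - 3 - 5*(-5))) + 69)*69 = (-88*(77 + (5 - 3 + 25)) + 69)*69 = (-88*(77 + 27) + 69)*69 = (-88*104 + 69)*69 = (-9152 + 69)*69 = -9083*69 = -626727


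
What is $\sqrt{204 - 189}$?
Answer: $\sqrt{15} \approx 3.873$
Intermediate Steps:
$\sqrt{204 - 189} = \sqrt{15}$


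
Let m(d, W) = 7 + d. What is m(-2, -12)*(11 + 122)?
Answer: 665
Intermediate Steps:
m(-2, -12)*(11 + 122) = (7 - 2)*(11 + 122) = 5*133 = 665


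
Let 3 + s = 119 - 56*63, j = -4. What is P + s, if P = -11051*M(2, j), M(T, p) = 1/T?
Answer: -17875/2 ≈ -8937.5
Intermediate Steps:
s = -3412 (s = -3 + (119 - 56*63) = -3 + (119 - 3528) = -3 - 3409 = -3412)
P = -11051/2 ≈ -5525.5
P + s = -11051/2 - 3412 = -17875/2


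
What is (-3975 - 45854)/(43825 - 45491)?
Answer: 49829/1666 ≈ 29.909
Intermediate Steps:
(-3975 - 45854)/(43825 - 45491) = -49829/(-1666) = -49829*(-1/1666) = 49829/1666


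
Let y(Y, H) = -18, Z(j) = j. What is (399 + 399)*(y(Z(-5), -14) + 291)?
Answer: 217854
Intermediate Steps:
(399 + 399)*(y(Z(-5), -14) + 291) = (399 + 399)*(-18 + 291) = 798*273 = 217854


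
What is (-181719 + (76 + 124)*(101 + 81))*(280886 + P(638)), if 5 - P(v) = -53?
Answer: -40826501136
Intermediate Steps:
P(v) = 58 (P(v) = 5 - 1*(-53) = 5 + 53 = 58)
(-181719 + (76 + 124)*(101 + 81))*(280886 + P(638)) = (-181719 + (76 + 124)*(101 + 81))*(280886 + 58) = (-181719 + 200*182)*280944 = (-181719 + 36400)*280944 = -145319*280944 = -40826501136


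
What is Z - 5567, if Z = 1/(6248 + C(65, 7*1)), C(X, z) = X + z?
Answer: -35183439/6320 ≈ -5567.0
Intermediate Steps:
Z = 1/6320 (Z = 1/(6248 + (65 + 7*1)) = 1/(6248 + (65 + 7)) = 1/(6248 + 72) = 1/6320 ≈ 0.00015823)
Z - 5567 = 1/6320 - 5567 = -35183439/6320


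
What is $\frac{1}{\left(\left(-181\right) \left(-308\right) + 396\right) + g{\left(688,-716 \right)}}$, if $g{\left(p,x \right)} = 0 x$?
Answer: $\frac{1}{56144} \approx 1.7811 \cdot 10^{-5}$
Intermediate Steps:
$g{\left(p,x \right)} = 0$
$\frac{1}{\left(\left(-181\right) \left(-308\right) + 396\right) + g{\left(688,-716 \right)}} = \frac{1}{\left(\left(-181\right) \left(-308\right) + 396\right) + 0} = \frac{1}{\left(55748 + 396\right) + 0} = \frac{1}{56144 + 0} = \frac{1}{56144}$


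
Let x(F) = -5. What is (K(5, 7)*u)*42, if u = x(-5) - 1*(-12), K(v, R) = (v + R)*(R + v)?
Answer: 42336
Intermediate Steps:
K(v, R) = (R + v)² (K(v, R) = (R + v)*(R + v) = (R + v)²)
u = 7 (u = -5 - 1*(-12) = -5 + 12 = 7)
(K(5, 7)*u)*42 = ((7 + 5)²*7)*42 = (12²*7)*42 = (144*7)*42 = 1008*42 = 42336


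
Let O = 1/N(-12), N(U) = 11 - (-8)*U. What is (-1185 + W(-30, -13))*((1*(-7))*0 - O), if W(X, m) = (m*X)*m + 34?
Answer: -6221/85 ≈ -73.188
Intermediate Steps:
N(U) = 11 + 8*U
W(X, m) = 34 + X*m² (W(X, m) = (X*m)*m + 34 = X*m² + 34 = 34 + X*m²)
O = -1/85 (O = 1/(11 + 8*(-12)) = 1/(11 - 96) = 1/(-85) = -1/85 ≈ -0.011765)
(-1185 + W(-30, -13))*((1*(-7))*0 - O) = (-1185 + (34 - 30*(-13)²))*((1*(-7))*0 - 1*(-1/85)) = (-1185 + (34 - 30*169))*(-7*0 + 1/85) = (-1185 + (34 - 5070))*(0 + 1/85) = (-1185 - 5036)*(1/85) = -6221*1/85 = -6221/85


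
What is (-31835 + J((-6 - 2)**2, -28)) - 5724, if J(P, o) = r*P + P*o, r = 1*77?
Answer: -34423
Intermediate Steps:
r = 77
J(P, o) = 77*P + P*o
(-31835 + J((-6 - 2)**2, -28)) - 5724 = (-31835 + (-6 - 2)**2*(77 - 28)) - 5724 = (-31835 + (-8)**2*49) - 5724 = (-31835 + 64*49) - 5724 = (-31835 + 3136) - 5724 = -28699 - 5724 = -34423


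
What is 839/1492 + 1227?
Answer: 1831523/1492 ≈ 1227.6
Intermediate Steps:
839/1492 + 1227 = 1831523/1492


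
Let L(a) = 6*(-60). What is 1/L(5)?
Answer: -1/360 ≈ -0.0027778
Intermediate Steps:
L(a) = -360
1/L(5) = 1/(-360) = -1/360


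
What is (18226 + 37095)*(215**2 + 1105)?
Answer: 2618342930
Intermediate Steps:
(18226 + 37095)*(215**2 + 1105) = 55321*(46225 + 1105) = 55321*47330 = 2618342930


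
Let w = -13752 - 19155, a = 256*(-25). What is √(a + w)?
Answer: I*√39307 ≈ 198.26*I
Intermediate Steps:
a = -6400
w = -32907
√(a + w) = √(-6400 - 32907) = √(-39307) = I*√39307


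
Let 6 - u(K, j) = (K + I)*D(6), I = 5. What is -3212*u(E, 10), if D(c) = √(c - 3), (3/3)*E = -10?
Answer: -19272 - 16060*√3 ≈ -47089.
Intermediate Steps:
E = -10
D(c) = √(-3 + c)
u(K, j) = 6 - √3*(5 + K) (u(K, j) = 6 - (K + 5)*√(-3 + 6) = 6 - (5 + K)*√3 = 6 - √3*(5 + K))
-3212*u(E, 10) = -3212*(6 - 5*√3 - 1*(-10)*√3) = -3212*(6 - 5*√3 + 10*√3) = -3212*(6 + 5*√3) = -19272 - 16060*√3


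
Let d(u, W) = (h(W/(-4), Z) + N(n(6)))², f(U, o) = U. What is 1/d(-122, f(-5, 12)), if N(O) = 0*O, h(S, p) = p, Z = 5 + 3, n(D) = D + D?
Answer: 1/64 ≈ 0.015625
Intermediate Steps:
n(D) = 2*D
Z = 8
N(O) = 0
d(u, W) = 64 (d(u, W) = (8 + 0)² = 8² = 64)
1/d(-122, f(-5, 12)) = 1/64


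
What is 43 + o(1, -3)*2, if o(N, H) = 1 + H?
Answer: 39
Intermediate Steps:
43 + o(1, -3)*2 = 43 + (1 - 3)*2 = 43 - 2*2 = 43 - 4 = 39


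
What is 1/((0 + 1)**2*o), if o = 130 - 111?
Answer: 1/19 ≈ 0.052632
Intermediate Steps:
o = 19
1/((0 + 1)**2*o) = 1/((0 + 1)**2*19) = 1/(1**2*19) = 1/(1*19) = 1/19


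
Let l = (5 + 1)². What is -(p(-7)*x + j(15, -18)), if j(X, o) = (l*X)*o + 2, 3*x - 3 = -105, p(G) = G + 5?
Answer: 9650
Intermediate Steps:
p(G) = 5 + G
l = 36 (l = 6² = 36)
x = -34 (x = 1 + (⅓)*(-105) = 1 - 35 = -34)
j(X, o) = 2 + 36*X*o (j(X, o) = (36*X)*o + 2 = 36*X*o + 2 = 2 + 36*X*o)
-(p(-7)*x + j(15, -18)) = -((5 - 7)*(-34) + (2 + 36*15*(-18))) = -(-2*(-34) + (2 - 9720)) = -(68 - 9718) = -1*(-9650) = 9650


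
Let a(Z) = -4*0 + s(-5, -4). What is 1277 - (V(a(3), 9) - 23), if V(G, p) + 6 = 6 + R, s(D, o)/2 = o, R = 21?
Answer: 1279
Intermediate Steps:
s(D, o) = 2*o
a(Z) = -8 (a(Z) = -4*0 + 2*(-4) = 0 - 8 = -8)
V(G, p) = 21 (V(G, p) = -6 + (6 + 21) = -6 + 27 = 21)
1277 - (V(a(3), 9) - 23) = 1277 - (21 - 23) = 1277 - 1*(-2) = 1277 + 2 = 1279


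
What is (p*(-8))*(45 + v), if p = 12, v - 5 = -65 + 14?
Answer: 96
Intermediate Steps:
v = -46 (v = 5 + (-65 + 14) = 5 - 51 = -46)
(p*(-8))*(45 + v) = (12*(-8))*(45 - 46) = -96*(-1) = 96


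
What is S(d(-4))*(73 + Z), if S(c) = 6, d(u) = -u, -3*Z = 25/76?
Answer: 16619/38 ≈ 437.34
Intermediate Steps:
Z = -25/228 (Z = -25/(3*76) = -1/3*25/76 = -25/228 ≈ -0.10965)
S(d(-4))*(73 + Z) = 6*(73 - 25/228) = 6*(16619/228) = 16619/38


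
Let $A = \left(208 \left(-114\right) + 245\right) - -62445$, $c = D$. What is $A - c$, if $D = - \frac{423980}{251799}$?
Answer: $\frac{9815045402}{251799} \approx 38980.0$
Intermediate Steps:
$D = - \frac{423980}{251799}$ ($D = \left(-423980\right) \frac{1}{251799} = - \frac{423980}{251799} \approx -1.6838$)
$c = - \frac{423980}{251799} \approx -1.6838$
$A = 38978$ ($A = \left(-23712 + 245\right) + 62445 = -23467 + 62445 = 38978$)
$A - c = 38978 - - \frac{423980}{251799} = 38978 + \frac{423980}{251799} = \frac{9815045402}{251799}$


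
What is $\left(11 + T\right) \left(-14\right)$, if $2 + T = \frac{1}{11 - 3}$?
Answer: $- \frac{511}{4} \approx -127.75$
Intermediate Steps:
$T = - \frac{15}{8}$ ($T = -2 + \frac{1}{11 - 3} = -2 + \frac{1}{8} = - \frac{15}{8} \approx -1.875$)
$\left(11 + T\right) \left(-14\right) = \left(11 - \frac{15}{8}\right) \left(-14\right) = \frac{73}{8} \left(-14\right) = - \frac{511}{4}$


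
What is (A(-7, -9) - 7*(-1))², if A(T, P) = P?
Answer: 4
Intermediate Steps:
(A(-7, -9) - 7*(-1))² = (-9 - 7*(-1))² = (-9 + 7)² = (-2)² = 4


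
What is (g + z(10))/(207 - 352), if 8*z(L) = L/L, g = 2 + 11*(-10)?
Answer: 863/1160 ≈ 0.74397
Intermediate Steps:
g = -108 (g = 2 - 110 = -108)
z(L) = ⅛ (z(L) = (L/L)/8 = (⅛)*1 = ⅛)
(g + z(10))/(207 - 352) = (-108 + ⅛)/(207 - 352) = -863/8/(-145) = -863/8*(-1/145) = 863/1160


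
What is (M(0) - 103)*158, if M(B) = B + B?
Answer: -16274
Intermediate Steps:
M(B) = 2*B
(M(0) - 103)*158 = (2*0 - 103)*158 = (0 - 103)*158 = -103*158 = -16274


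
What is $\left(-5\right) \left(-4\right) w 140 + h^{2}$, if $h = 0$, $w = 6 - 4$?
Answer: $5600$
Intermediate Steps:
$w = 2$ ($w = 6 - 4 = 2$)
$\left(-5\right) \left(-4\right) w 140 + h^{2} = \left(-5\right) \left(-4\right) 2 \cdot 140 + 0^{2} = 20 \cdot 2 \cdot 140 + 0 = 40 \cdot 140 + 0 = 5600 + 0 = 5600$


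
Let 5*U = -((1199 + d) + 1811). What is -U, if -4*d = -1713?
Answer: 13753/20 ≈ 687.65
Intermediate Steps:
d = 1713/4 (d = -¼*(-1713) = 1713/4 ≈ 428.25)
U = -13753/20 (U = (-((1199 + 1713/4) + 1811))/5 = (-(6509/4 + 1811))/5 = (-1*13753/4)/5 = (⅕)*(-13753/4) = -13753/20 ≈ -687.65)
-U = -1*(-13753/20) = 13753/20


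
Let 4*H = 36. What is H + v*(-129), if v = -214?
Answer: 27615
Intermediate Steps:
H = 9 (H = (¼)*36 = 9)
H + v*(-129) = 9 - 214*(-129) = 9 + 27606 = 27615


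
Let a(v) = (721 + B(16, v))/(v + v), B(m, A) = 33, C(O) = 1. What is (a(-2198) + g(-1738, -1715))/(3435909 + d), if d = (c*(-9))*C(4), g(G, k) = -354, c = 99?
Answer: -778469/7550169564 ≈ -0.00010311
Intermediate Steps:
a(v) = 377/v (a(v) = (721 + 33)/(v + v) = 754/((2*v)) = 754*(1/(2*v)) = 377/v)
d = -891 (d = (99*(-9))*1 = -891*1 = -891)
(a(-2198) + g(-1738, -1715))/(3435909 + d) = (377/(-2198) - 354)/(3435909 - 891) = (377*(-1/2198) - 354)/3435018 = (-377/2198 - 354)*(1/3435018) = -778469/2198*1/3435018 = -778469/7550169564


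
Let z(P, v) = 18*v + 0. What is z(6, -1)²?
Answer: 324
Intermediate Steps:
z(P, v) = 18*v
z(6, -1)² = (18*(-1))² = (-18)² = 324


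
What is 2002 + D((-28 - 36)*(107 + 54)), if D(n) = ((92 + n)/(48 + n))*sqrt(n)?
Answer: 2002 + 5106*I*sqrt(161)/641 ≈ 2002.0 + 101.07*I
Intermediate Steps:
D(n) = sqrt(n)*(92 + n)/(48 + n) (D(n) = ((92 + n)/(48 + n))*sqrt(n) = sqrt(n)*(92 + n)/(48 + n))
2002 + D((-28 - 36)*(107 + 54)) = 2002 + sqrt((-28 - 36)*(107 + 54))*(92 + (-28 - 36)*(107 + 54))/(48 + (-28 - 36)*(107 + 54)) = 2002 + sqrt(-64*161)*(92 - 64*161)/(48 - 64*161) = 2002 + sqrt(-10304)*(92 - 10304)/(48 - 10304) = 2002 + (8*I*sqrt(161))*(-10212)/(-10256) = 2002 + (8*I*sqrt(161))*(-1/10256)*(-10212) = 2002 + 5106*I*sqrt(161)/641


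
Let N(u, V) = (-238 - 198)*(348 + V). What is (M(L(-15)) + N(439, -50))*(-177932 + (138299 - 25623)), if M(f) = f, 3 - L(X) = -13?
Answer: 8477537472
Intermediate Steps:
N(u, V) = -151728 - 436*V (N(u, V) = -436*(348 + V) = -151728 - 436*V)
L(X) = 16 (L(X) = 3 - 1*(-13) = 3 + 13 = 16)
(M(L(-15)) + N(439, -50))*(-177932 + (138299 - 25623)) = (16 + (-151728 - 436*(-50)))*(-177932 + (138299 - 25623)) = (16 + (-151728 + 21800))*(-177932 + 112676) = (16 - 129928)*(-65256) = -129912*(-65256) = 8477537472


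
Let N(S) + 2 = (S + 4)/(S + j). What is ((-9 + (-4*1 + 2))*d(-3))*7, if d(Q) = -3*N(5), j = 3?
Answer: -1617/8 ≈ -202.13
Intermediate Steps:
N(S) = -2 + (4 + S)/(3 + S) (N(S) = -2 + (S + 4)/(S + 3) = -2 + (4 + S)/(3 + S))
d(Q) = 21/8 (d(Q) = -3*(-2 - 1*5)/(3 + 5) = -3*(-2 - 5)/8 = -3*(-7)/8 = -3*(-7/8) = 21/8)
((-9 + (-4*1 + 2))*d(-3))*7 = ((-9 + (-4*1 + 2))*(21/8))*7 = ((-9 + (-4 + 2))*(21/8))*7 = ((-9 - 2)*(21/8))*7 = -11*21/8*7 = -231/8*7 = -1617/8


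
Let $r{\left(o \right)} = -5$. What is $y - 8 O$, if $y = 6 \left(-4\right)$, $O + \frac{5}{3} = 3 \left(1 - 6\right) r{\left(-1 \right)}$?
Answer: $- \frac{1832}{3} \approx -610.67$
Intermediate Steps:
$O = \frac{220}{3}$ ($O = - \frac{5}{3} + 3 \left(1 - 6\right) \left(-5\right) = - \frac{5}{3} + 3 \left(-5\right) \left(-5\right) = - \frac{5}{3} - -75 = - \frac{5}{3} + 75 = \frac{220}{3} \approx 73.333$)
$y = -24$
$y - 8 O = -24 - \frac{1760}{3} = - \frac{1832}{3}$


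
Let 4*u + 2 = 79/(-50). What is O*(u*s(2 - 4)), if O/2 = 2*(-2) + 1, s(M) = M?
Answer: -537/50 ≈ -10.740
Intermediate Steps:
u = -179/200 (u = -½ + (79/(-50))/4 = -½ + (79*(-1/50))/4 = -½ + (¼)*(-79/50) = -½ - 79/200 = -179/200 ≈ -0.89500)
O = -6 (O = 2*(2*(-2) + 1) = 2*(-4 + 1) = 2*(-3) = -6)
O*(u*s(2 - 4)) = -(-537)*(2 - 4)/100 = -(-537)*(-2)/100 = -6*179/100 = -537/50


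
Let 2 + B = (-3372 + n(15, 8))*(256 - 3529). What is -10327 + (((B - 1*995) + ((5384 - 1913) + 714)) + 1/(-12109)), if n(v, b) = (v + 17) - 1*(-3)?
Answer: 132168063957/12109 ≈ 1.0915e+7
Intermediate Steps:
n(v, b) = 20 + v (n(v, b) = (17 + v) + 3 = 20 + v)
B = 10921999 (B = -2 + (-3372 + (20 + 15))*(256 - 3529) = -2 + (-3372 + 35)*(-3273) = -2 - 3337*(-3273) = -2 + 10922001 = 10921999)
-10327 + (((B - 1*995) + ((5384 - 1913) + 714)) + 1/(-12109)) = -10327 + (((10921999 - 1*995) + ((5384 - 1913) + 714)) + 1/(-12109)) = -10327 + (((10921999 - 995) + (3471 + 714)) - 1/12109) = -10327 + ((10921004 + 4185) - 1/12109) = -10327 + (10925189 - 1/12109) = -10327 + 132293113600/12109 = 132168063957/12109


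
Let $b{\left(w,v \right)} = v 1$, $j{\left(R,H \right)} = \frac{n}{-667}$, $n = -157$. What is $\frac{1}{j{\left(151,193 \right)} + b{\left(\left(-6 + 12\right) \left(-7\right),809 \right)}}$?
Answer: $\frac{667}{539760} \approx 0.0012357$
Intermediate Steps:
$j{\left(R,H \right)} = \frac{157}{667}$ ($j{\left(R,H \right)} = - \frac{157}{-667} = \left(-157\right) \left(- \frac{1}{667}\right) = \frac{157}{667}$)
$b{\left(w,v \right)} = v$
$\frac{1}{j{\left(151,193 \right)} + b{\left(\left(-6 + 12\right) \left(-7\right),809 \right)}} = \frac{1}{\frac{157}{667} + 809} = \frac{1}{\frac{539760}{667}} = \frac{667}{539760}$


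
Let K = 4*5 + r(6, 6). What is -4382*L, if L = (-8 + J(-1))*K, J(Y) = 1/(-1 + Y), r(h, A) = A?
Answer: 968422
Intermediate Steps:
K = 26 (K = 4*5 + 6 = 20 + 6 = 26)
L = -221 (L = (-8 + 1/(-1 - 1))*26 = (-8 + 1/(-2))*26 = (-8 - ½)*26 = -17/2*26 = -221)
-4382*L = -4382*(-221) = 968422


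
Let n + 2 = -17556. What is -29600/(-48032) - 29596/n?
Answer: 30332373/13177279 ≈ 2.3019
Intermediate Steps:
n = -17558 (n = -2 - 17556 = -17558)
-29600/(-48032) - 29596/n = -29600/(-48032) - 29596/(-17558) = -29600*(-1/48032) - 29596*(-1/17558) = 925/1501 + 14798/8779 = 30332373/13177279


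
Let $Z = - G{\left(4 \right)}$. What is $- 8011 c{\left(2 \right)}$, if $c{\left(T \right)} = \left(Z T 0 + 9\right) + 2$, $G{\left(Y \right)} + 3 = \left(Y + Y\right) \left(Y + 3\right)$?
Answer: $-88121$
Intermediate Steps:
$G{\left(Y \right)} = -3 + 2 Y \left(3 + Y\right)$ ($G{\left(Y \right)} = -3 + \left(Y + Y\right) \left(Y + 3\right) = -3 + 2 Y \left(3 + Y\right)$)
$Z = -53$ ($Z = - (-3 + 2 \cdot 4^{2} + 6 \cdot 4) = - (-3 + 2 \cdot 16 + 24) = - (-3 + 32 + 24) = \left(-1\right) 53 = -53$)
$c{\left(T \right)} = 11$ ($c{\left(T \right)} = \left(- 53 T 0 + 9\right) + 2 = \left(0 + 9\right) + 2 = 9 + 2 = 11$)
$- 8011 c{\left(2 \right)} = \left(-8011\right) 11 = -88121$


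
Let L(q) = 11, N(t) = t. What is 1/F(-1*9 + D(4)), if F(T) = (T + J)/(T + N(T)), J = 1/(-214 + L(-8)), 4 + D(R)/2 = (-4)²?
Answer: 3045/1522 ≈ 2.0007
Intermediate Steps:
D(R) = 24 (D(R) = -8 + 2*(-4)² = -8 + 2*16 = -8 + 32 = 24)
J = -1/203 (J = 1/(-214 + 11) = 1/(-203) = -1/203 ≈ -0.0049261)
F(T) = (-1/203 + T)/(2*T) (F(T) = (T - 1/203)/(T + T) = (-1/203 + T)/((2*T)) = (-1/203 + T)*(1/(2*T)) = (-1/203 + T)/(2*T))
1/F(-1*9 + D(4)) = 1/((-1 + 203*(-1*9 + 24))/(406*(-1*9 + 24))) = 1/((-1 + 203*(-9 + 24))/(406*(-9 + 24))) = 1/((1/406)*(-1 + 203*15)/15) = 1/((1/406)*(1/15)*(-1 + 3045)) = 1/((1/406)*(1/15)*3044) = 1/(1522/3045) = 3045/1522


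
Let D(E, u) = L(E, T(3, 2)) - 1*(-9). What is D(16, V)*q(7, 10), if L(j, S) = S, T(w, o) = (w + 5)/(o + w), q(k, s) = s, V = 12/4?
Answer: 106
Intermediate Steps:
V = 3 (V = 12*(¼) = 3)
T(w, o) = (5 + w)/(o + w)
D(E, u) = 53/5 (D(E, u) = (5 + 3)/(2 + 3) - 1*(-9) = 8/5 + 9 = 53/5)
D(16, V)*q(7, 10) = (53/5)*10 = 106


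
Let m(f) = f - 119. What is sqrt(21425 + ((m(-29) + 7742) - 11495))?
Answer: 2*sqrt(4381) ≈ 132.38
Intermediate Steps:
m(f) = -119 + f
sqrt(21425 + ((m(-29) + 7742) - 11495)) = sqrt(21425 + (((-119 - 29) + 7742) - 11495)) = sqrt(21425 + ((-148 + 7742) - 11495)) = sqrt(21425 + (7594 - 11495)) = sqrt(21425 - 3901) = sqrt(17524) = 2*sqrt(4381)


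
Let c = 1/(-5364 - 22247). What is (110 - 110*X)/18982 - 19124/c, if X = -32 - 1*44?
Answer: 5011558967359/9491 ≈ 5.2803e+8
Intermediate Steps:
X = -76 (X = -32 - 44 = -76)
c = -1/27611 (c = 1/(-27611) = -1/27611 ≈ -3.6217e-5)
(110 - 110*X)/18982 - 19124/c = (110 - 110*(-76))/18982 - 19124/(-1/27611) = (110 + 8360)*(1/18982) - 19124*(-27611) = 8470*(1/18982) + 528032764 = 4235/9491 + 528032764 = 5011558967359/9491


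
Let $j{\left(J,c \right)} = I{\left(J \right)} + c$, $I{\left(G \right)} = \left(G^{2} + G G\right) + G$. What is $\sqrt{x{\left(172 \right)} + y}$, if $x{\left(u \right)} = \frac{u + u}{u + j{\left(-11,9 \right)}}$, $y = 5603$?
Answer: $\frac{\sqrt{59451085}}{103} \approx 74.859$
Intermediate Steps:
$I{\left(G \right)} = G + 2 G^{2}$ ($I{\left(G \right)} = \left(G^{2} + G^{2}\right) + G = 2 G^{2} + G = G + 2 G^{2}$)
$j{\left(J,c \right)} = c + J \left(1 + 2 J\right)$ ($j{\left(J,c \right)} = J \left(1 + 2 J\right) + c = c + J \left(1 + 2 J\right)$)
$x{\left(u \right)} = \frac{2 u}{240 + u}$ ($x{\left(u \right)} = \frac{u + u}{u - \left(-9 + 11 \left(1 + 2 \left(-11\right)\right)\right)} = \frac{2 u}{u - \left(-9 + 11 \left(1 - 22\right)\right)} = \frac{2 u}{u + \left(9 - -231\right)} = \frac{2 u}{u + \left(9 + 231\right)} = \frac{2 u}{u + 240} = \frac{2 u}{240 + u}$)
$\sqrt{x{\left(172 \right)} + y} = \sqrt{2 \cdot 172 \frac{1}{240 + 172} + 5603} = \sqrt{2 \cdot 172 \cdot \frac{1}{412} + 5603} = \sqrt{\frac{86}{103} + 5603} = \sqrt{\frac{577195}{103}} = \frac{\sqrt{59451085}}{103}$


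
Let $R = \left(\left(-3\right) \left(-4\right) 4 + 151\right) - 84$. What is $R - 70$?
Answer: $45$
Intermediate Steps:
$R = 115$ ($R = \left(12 \cdot 4 + 151\right) - 84 = \left(48 + 151\right) - 84 = 199 - 84 = 115$)
$R - 70 = 115 - 70 = 45$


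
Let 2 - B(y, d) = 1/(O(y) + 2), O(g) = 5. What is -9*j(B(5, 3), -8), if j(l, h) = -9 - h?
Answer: 9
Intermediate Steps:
B(y, d) = 13/7 (B(y, d) = 2 - 1/(5 + 2) = 2 - 1/7 = 13/7)
-9*j(B(5, 3), -8) = -9*(-9 - 1*(-8)) = -9*(-9 + 8) = -9*(-1) = 9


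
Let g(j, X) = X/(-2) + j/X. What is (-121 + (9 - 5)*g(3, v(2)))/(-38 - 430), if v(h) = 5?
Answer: 643/2340 ≈ 0.27479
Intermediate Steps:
g(j, X) = -X/2 + j/X (g(j, X) = X*(-½) + j/X = -X/2 + j/X)
(-121 + (9 - 5)*g(3, v(2)))/(-38 - 430) = (-121 + (9 - 5)*(-½*5 + 3/5))/(-38 - 430) = (-121 + 4*(-5/2 + 3*(⅕)))/(-468) = (-121 + 4*(-5/2 + ⅗))*(-1/468) = (-121 + 4*(-19/10))*(-1/468) = (-121 - 38/5)*(-1/468) = -643/5*(-1/468) = 643/2340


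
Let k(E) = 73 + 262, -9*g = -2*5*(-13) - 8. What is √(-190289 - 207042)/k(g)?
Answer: I*√397331/335 ≈ 1.8816*I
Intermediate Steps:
g = -122/9 (g = -(-2*5*(-13) - 8)/9 = -(-10*(-13) - 8)/9 = -(130 - 8)/9 = -⅑*122 = -122/9 ≈ -13.556)
k(E) = 335
√(-190289 - 207042)/k(g) = √(-190289 - 207042)/335 = √(-397331)*(1/335) = (I*√397331)*(1/335) = I*√397331/335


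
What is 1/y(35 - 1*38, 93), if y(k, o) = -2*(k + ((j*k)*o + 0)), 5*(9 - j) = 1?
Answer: 5/24582 ≈ 0.00020340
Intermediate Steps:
j = 44/5 (j = 9 - 1/5*1 = 9 - 1/5 = 44/5 ≈ 8.8000)
y(k, o) = -2*k - 88*k*o/5 (y(k, o) = -2*(k + ((44*k/5)*o + 0)) = -2*(k + (44*k*o/5 + 0)) = -2*(k + 44*k*o/5) = -2*k - 88*k*o/5)
1/y(35 - 1*38, 93) = 1/(-2*(35 - 1*38)*(5 + 44*93)/5) = 1/(-2*(35 - 38)*(5 + 4092)/5) = 1/(-2/5*(-3)*4097) = 1/(24582/5) = 5/24582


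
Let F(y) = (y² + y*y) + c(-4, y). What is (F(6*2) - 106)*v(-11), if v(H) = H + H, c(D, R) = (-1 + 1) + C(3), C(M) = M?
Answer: -4070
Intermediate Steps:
c(D, R) = 3 (c(D, R) = (-1 + 1) + 3 = 0 + 3 = 3)
v(H) = 2*H
F(y) = 3 + 2*y² (F(y) = (y² + y*y) + 3 = (y² + y²) + 3 = 2*y² + 3 = 3 + 2*y²)
(F(6*2) - 106)*v(-11) = ((3 + 2*(6*2)²) - 106)*(2*(-11)) = ((3 + 2*12²) - 106)*(-22) = ((3 + 2*144) - 106)*(-22) = ((3 + 288) - 106)*(-22) = (291 - 106)*(-22) = 185*(-22) = -4070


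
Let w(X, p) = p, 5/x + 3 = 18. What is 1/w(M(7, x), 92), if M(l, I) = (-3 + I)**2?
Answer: 1/92 ≈ 0.010870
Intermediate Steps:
x = 1/3 (x = 5/(-3 + 18) = 5/15 = 5*(1/15) = 1/3 ≈ 0.33333)
1/w(M(7, x), 92) = 1/92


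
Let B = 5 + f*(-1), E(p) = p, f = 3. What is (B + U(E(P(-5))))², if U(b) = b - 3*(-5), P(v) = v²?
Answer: 1764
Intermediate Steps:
B = 2 (B = 5 + 3*(-1) = 5 - 3 = 2)
U(b) = 15 + b (U(b) = b + 15 = 15 + b)
(B + U(E(P(-5))))² = (2 + (15 + (-5)²))² = (2 + (15 + 25))² = (2 + 40)² = 42² = 1764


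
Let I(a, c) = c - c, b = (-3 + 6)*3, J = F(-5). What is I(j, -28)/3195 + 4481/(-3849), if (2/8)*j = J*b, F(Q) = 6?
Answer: -4481/3849 ≈ -1.1642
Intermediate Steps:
J = 6
b = 9 (b = 3*3 = 9)
j = 216 (j = 4*(6*9) = 4*54 = 216)
I(a, c) = 0
I(j, -28)/3195 + 4481/(-3849) = 0/3195 + 4481/(-3849) = 0*(1/3195) + 4481*(-1/3849) = 0 - 4481/3849 = -4481/3849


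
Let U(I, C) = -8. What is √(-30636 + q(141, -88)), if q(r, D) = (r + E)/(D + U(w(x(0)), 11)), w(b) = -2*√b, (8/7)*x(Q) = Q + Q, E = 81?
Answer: I*√490213/4 ≈ 175.04*I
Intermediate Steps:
x(Q) = 7*Q/4 (x(Q) = 7*(Q + Q)/8 = 7*(2*Q)/8 = 7*Q/4)
q(r, D) = (81 + r)/(-8 + D) (q(r, D) = (r + 81)/(D - 8) = (81 + r)/(-8 + D))
√(-30636 + q(141, -88)) = √(-30636 + (81 + 141)/(-8 - 88)) = √(-30636 + 222/(-96)) = √(-30636 - 1/96*222) = √(-30636 - 37/16) = √(-490213/16) = I*√490213/4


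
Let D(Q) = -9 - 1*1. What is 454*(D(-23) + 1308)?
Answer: 589292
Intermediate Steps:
D(Q) = -10 (D(Q) = -9 - 1 = -10)
454*(D(-23) + 1308) = 454*(-10 + 1308) = 454*1298 = 589292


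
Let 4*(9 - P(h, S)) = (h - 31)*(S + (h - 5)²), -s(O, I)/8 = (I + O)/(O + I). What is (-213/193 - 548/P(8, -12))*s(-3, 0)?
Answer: -3328216/6369 ≈ -522.56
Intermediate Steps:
s(O, I) = -8 (s(O, I) = -8*(I + O)/(O + I) = -8*(I + O)/(I + O) = -8*1 = -8)
P(h, S) = 9 - (-31 + h)*(S + (-5 + h)²)/4 (P(h, S) = 9 - (h - 31)*(S + (h - 5)²)/4 = 9 - (-31 + h)*(S + (-5 + h)²)/4)
(-213/193 - 548/P(8, -12))*s(-3, 0) = (-213/193 - 548/(811/4 - 335/4*8 - ¼*8³ + (31/4)*(-12) + (41/4)*8² - ¼*(-12)*8))*(-8) = (-213*1/193 - 548/(811/4 - 670 - ¼*512 - 93 + (41/4)*64 + 24))*(-8) = (-213/193 - 548/(811/4 - 670 - 128 - 93 + 656 + 24))*(-8) = (-213/193 - 548/(-33/4))*(-8) = (-213/193 - 548*(-4/33))*(-8) = (-213/193 + 2192/33)*(-8) = (416027/6369)*(-8) = -3328216/6369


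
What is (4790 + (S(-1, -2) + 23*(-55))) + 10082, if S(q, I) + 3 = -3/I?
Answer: 27211/2 ≈ 13606.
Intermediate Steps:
S(q, I) = -3 - 3/I
(4790 + (S(-1, -2) + 23*(-55))) + 10082 = (4790 + ((-3 - 3/(-2)) + 23*(-55))) + 10082 = (4790 + ((-3 - 3*(-½)) - 1265)) + 10082 = (4790 + ((-3 + 3/2) - 1265)) + 10082 = (4790 + (-3/2 - 1265)) + 10082 = (4790 - 2533/2) + 10082 = 7047/2 + 10082 = 27211/2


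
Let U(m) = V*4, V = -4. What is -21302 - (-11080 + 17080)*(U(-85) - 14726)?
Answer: 88430698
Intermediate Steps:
U(m) = -16 (U(m) = -4*4 = -16)
-21302 - (-11080 + 17080)*(U(-85) - 14726) = -21302 - (-11080 + 17080)*(-16 - 14726) = -21302 - 6000*(-14742) = -21302 - 1*(-88452000) = -21302 + 88452000 = 88430698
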